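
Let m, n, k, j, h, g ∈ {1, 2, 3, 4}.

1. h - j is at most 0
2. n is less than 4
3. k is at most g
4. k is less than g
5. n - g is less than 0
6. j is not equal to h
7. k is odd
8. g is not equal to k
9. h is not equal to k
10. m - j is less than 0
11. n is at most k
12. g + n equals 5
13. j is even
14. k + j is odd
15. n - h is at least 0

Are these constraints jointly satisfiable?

Satisfiable

One satisfying assignment is m = 1, n = 1, k = 3, j = 4, h = 1, g = 4.
For the less obvious constraints — constraint 1: h - j = -3; constraint 5: n - g = -3 — and the others hold by inspection.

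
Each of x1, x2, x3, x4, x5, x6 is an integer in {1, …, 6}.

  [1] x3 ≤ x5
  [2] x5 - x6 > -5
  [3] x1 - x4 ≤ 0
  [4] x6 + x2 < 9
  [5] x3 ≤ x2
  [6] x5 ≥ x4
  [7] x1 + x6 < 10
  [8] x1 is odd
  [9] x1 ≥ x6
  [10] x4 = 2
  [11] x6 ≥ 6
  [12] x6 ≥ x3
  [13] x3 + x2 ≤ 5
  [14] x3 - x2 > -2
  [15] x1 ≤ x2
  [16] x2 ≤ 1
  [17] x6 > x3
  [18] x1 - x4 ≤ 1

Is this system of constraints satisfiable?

Unsatisfiable

From constraints 9 and 11: x1 ≥ x6 and x6 ≥ 6, so x1 ≥ 6. From constraints 15 and 16: x1 ≤ x2 and x2 ≤ 1, so x1 ≤ 1. But 1 < 6, so no value of x1 works.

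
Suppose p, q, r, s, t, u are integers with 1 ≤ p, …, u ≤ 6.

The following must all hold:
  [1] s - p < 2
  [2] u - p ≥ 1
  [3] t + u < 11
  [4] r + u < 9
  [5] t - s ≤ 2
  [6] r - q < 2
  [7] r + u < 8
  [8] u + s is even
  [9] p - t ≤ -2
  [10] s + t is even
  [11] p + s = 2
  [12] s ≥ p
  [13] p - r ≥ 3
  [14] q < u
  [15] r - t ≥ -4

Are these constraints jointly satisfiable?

Constraints 9, 13, and 15 give p − r ≥ 3, r − t ≥ -4, t − p ≥ 2.
Adding all 3 inequalities: the left sides telescope to 0, and the right sides sum to 3 + (-4) + 2 = 1. So 0 ≥ 1, which is false.

Unsatisfiable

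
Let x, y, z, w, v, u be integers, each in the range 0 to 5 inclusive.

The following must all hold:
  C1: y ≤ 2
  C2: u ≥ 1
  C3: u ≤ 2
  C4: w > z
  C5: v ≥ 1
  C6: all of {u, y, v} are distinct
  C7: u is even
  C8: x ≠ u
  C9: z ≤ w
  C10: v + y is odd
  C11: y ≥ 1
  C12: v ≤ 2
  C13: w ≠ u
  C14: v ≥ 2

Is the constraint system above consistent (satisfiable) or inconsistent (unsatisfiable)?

Constraints 1, 2, 3, 5, 11, and 12 confine each of u, y, v to the 2 values {1, 2}.
Constraint 6 requires all 3 of them to be distinct, but only 2 values are available — impossible by the pigeonhole principle.

Unsatisfiable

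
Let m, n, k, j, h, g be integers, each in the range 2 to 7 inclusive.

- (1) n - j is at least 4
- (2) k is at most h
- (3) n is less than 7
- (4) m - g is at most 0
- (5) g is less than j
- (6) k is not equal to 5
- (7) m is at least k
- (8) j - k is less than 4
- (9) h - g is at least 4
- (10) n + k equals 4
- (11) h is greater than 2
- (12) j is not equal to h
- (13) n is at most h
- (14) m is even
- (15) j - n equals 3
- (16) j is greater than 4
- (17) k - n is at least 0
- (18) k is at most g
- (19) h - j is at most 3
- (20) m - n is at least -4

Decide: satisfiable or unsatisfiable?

Constraints 1, 4, 9, 19, and 20 give n − j ≥ 4, j − h ≥ -3, h − g ≥ 4, g − m ≥ 0, m − n ≥ -4.
Adding all 5 inequalities: the left sides telescope to 0, and the right sides sum to 4 + (-3) + 4 + 0 + (-4) = 1. So 0 ≥ 1, which is false.

Unsatisfiable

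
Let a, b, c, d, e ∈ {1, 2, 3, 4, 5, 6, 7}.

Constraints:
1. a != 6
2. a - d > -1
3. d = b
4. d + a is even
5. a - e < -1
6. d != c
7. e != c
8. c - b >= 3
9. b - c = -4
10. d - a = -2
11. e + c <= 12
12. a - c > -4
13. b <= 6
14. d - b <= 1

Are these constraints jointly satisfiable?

Setting (a, b, c, d, e) = (3, 1, 5, 1, 7) satisfies everything: constraint 2: a - d = 2; constraint 5: a - e = -4, and the others follow.

Satisfiable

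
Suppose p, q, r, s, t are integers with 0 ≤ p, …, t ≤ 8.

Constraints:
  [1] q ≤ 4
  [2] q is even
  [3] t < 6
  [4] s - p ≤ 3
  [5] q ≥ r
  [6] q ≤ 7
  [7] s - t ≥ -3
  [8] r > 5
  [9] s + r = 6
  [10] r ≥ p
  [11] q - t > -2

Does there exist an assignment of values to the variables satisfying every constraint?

Unsatisfiable

From constraint 8: r ≥ 6. From constraints 1 and 5: r ≤ q and q ≤ 4, so r ≤ 4. But 4 < 6, so no value of r works.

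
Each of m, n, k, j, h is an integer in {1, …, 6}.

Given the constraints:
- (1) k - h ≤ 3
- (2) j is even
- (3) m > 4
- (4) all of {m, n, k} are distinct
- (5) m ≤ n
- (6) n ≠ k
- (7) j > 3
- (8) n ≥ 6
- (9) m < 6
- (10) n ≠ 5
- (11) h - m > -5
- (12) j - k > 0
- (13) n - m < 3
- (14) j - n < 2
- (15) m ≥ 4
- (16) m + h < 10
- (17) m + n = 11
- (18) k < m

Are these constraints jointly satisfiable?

Try m = 5, n = 6, k = 3, j = 6, h = 3.
Check constraint 1: k - h = 0; constraint 11: h - m = -2; constraint 12: j - k = 3. The remaining constraints are straightforward to verify.

Satisfiable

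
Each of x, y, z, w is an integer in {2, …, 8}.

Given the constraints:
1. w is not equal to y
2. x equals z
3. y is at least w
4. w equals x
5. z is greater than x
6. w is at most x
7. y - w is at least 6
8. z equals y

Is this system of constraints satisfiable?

From constraints 2, 4, and 8, w = x = z = y, so w = y. But constraint 1 says w ≠ y. Contradiction.

Unsatisfiable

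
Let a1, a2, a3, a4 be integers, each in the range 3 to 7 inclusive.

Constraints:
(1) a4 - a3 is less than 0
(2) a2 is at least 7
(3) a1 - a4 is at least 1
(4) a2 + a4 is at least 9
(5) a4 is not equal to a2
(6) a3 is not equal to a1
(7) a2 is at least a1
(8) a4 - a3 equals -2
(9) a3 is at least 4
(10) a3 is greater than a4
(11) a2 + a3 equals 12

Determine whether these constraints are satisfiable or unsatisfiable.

Satisfiable

Setting (a1, a2, a3, a4) = (7, 7, 5, 3) satisfies everything: constraint 1: a4 - a3 = -2; constraint 3: a1 - a4 = 4, and the others follow.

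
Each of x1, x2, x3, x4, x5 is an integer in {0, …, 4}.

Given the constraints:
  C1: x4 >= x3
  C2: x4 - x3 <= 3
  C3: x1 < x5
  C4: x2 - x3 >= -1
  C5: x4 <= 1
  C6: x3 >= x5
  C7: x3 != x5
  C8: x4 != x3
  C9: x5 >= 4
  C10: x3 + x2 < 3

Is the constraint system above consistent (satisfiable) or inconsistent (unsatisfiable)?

From constraints 6 and 9: x3 ≥ x5 and x5 ≥ 4, so x3 ≥ 4. From constraints 1 and 5: x3 ≤ x4 and x4 ≤ 1, so x3 ≤ 1. But 1 < 4, so no value of x3 works.

Unsatisfiable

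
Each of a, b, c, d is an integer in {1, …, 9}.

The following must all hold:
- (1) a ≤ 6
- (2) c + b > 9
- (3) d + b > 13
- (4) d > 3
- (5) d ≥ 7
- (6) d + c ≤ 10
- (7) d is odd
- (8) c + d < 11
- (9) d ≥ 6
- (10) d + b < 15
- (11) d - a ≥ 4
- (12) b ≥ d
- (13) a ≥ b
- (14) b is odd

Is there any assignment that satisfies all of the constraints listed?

Unsatisfiable

From constraints 5 and 12: b ≥ d and d ≥ 7, so b ≥ 7. From constraints 1 and 13: b ≤ a and a ≤ 6, so b ≤ 6. But 6 < 7, so no value of b works.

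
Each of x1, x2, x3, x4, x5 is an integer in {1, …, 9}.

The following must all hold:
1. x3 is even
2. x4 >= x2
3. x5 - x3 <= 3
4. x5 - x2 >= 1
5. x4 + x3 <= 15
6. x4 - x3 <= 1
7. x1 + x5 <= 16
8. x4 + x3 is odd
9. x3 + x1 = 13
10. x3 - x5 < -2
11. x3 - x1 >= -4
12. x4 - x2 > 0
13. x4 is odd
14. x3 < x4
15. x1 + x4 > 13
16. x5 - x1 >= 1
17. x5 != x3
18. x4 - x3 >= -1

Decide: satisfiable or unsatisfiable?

Satisfiable

Take x1 = 7, x2 = 5, x3 = 6, x4 = 7, x5 = 9. Then constraint 3: x5 - x3 = 3; constraint 4: x5 - x2 = 4; constraint 5: x4 + x3 = 13, and every other listed constraint is also met.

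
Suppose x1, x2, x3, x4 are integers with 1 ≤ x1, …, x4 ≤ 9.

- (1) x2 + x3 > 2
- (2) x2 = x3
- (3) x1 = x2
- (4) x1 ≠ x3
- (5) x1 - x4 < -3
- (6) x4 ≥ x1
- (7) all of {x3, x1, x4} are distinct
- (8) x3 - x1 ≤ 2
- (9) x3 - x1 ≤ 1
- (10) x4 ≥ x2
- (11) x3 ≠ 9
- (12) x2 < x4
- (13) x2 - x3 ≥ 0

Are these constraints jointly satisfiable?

From constraints 2 and 3, x1 = x2 = x3, so x1 = x3. But constraint 4 says x1 ≠ x3. Contradiction.

Unsatisfiable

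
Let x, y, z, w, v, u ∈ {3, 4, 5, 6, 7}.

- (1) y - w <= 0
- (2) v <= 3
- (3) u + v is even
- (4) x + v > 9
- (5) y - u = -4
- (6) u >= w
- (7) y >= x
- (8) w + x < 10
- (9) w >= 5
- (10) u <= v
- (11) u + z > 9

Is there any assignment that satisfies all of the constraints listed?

From constraints 6 and 9: u ≥ w and w ≥ 5, so u ≥ 5. From constraints 2 and 10: u ≤ v and v ≤ 3, so u ≤ 3. But 3 < 5, so no value of u works.

Unsatisfiable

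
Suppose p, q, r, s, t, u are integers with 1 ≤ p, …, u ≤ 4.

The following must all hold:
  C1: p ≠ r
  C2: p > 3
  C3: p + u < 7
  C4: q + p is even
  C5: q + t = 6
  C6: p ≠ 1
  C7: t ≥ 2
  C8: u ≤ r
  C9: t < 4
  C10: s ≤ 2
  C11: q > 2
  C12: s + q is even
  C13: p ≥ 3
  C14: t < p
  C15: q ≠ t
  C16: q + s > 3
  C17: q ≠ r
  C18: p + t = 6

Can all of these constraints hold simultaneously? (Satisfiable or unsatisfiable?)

Satisfiable

The assignment p = 4, q = 4, r = 2, s = 2, t = 2, u = 1 works:
  constraint 3 holds since p + u = 5.
  constraint 5 holds since q + t = 6.
The rest check out directly.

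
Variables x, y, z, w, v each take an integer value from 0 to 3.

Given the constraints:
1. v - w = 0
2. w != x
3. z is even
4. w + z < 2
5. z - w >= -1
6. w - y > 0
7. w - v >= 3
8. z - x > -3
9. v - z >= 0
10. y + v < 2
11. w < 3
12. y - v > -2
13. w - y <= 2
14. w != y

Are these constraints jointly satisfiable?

Unsatisfiable

Constraints 5, 7, and 9 give v − z ≥ 0, z − w ≥ -1, w − v ≥ 3.
Adding all 3 inequalities: the left sides telescope to 0, and the right sides sum to 0 + (-1) + 3 = 2. So 0 ≥ 2, which is false.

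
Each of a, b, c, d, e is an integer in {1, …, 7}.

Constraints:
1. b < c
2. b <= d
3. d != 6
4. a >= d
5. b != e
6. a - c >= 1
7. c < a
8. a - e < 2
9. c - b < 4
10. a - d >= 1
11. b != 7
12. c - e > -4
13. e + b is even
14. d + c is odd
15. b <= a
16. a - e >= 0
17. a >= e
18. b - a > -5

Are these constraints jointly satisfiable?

Satisfiable

One satisfying assignment is a = 5, b = 1, c = 2, d = 1, e = 5.
For the less obvious constraints — constraint 6: a - c = 3; constraint 8: a - e = 0; constraint 9: c - b = 1 — and the others hold by inspection.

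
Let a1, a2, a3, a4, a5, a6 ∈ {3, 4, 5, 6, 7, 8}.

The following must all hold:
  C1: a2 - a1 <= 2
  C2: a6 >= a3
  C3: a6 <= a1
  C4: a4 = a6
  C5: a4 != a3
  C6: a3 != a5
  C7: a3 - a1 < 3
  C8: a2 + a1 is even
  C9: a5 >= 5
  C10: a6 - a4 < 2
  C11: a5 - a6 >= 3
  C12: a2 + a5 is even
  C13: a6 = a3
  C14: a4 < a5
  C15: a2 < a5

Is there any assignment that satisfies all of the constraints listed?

Unsatisfiable

From constraints 4 and 13, a4 = a6 = a3, so a4 = a3. But constraint 5 says a4 ≠ a3. Contradiction.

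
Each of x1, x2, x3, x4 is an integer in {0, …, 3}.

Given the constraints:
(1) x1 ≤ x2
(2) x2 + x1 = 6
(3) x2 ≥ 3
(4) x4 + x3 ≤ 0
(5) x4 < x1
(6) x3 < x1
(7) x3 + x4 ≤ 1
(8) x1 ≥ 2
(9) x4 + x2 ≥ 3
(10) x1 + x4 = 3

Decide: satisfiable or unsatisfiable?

Satisfiable

Try x1 = 3, x2 = 3, x3 = 0, x4 = 0.
Check constraint 2: x2 + x1 = 6; constraint 4: x4 + x3 = 0. The remaining constraints are straightforward to verify.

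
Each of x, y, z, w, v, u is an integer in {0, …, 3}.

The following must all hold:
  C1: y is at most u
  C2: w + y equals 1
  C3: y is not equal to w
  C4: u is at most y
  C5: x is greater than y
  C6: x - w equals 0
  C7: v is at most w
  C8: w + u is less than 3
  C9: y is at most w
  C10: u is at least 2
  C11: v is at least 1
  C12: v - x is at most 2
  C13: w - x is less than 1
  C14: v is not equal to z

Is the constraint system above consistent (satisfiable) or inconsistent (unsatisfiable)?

Unsatisfiable

From constraints 7 and 11: w ≥ v ≥ 1. From constraints 4 and 10: y ≥ u ≥ 2. Hence w + y ≥ 3. But constraint 2 requires w + y = 1, and 1 < 3. Contradiction.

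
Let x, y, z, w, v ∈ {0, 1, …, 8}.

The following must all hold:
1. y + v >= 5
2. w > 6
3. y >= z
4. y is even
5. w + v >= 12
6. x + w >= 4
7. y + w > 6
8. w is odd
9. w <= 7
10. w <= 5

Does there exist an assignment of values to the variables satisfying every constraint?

From constraint 2: w ≥ 7. From constraint 10: w ≤ 5. But 5 < 7, so no value of w works.

Unsatisfiable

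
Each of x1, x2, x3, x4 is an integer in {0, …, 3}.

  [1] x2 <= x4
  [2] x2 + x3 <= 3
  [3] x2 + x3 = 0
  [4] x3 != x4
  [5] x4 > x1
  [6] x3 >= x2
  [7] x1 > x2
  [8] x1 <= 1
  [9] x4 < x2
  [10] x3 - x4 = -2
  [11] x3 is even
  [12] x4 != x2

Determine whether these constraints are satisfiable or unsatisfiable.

Unsatisfiable

Constraints 5, 7, and 9 give x4 < x2, x2 < x1, x1 < x4. Chaining: x4 < x2 < x1 < x4, which forces x4 < x4 — impossible.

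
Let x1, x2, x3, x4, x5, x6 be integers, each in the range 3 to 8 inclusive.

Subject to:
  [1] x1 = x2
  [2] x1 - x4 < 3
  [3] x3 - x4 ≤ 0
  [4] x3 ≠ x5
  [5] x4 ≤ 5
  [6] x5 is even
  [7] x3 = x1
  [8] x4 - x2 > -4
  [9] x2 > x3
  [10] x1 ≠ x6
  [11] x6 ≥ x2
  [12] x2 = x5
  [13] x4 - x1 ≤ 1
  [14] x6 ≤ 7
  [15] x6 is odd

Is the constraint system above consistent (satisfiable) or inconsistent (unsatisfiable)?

Unsatisfiable

From constraints 1, 7, and 12, x3 = x1 = x2 = x5, so x3 = x5. But constraint 4 says x3 ≠ x5. Contradiction.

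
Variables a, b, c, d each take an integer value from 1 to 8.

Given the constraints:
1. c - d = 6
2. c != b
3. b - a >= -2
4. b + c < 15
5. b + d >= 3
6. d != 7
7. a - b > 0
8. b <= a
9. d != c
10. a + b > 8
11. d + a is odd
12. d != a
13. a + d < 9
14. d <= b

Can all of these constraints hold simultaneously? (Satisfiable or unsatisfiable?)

Satisfiable

The assignment a = 6, b = 5, c = 7, d = 1 works:
  constraint 1 holds since c - d = 6.
  constraint 3 holds since b - a = -1.
  constraint 4 holds since b + c = 12.
The rest check out directly.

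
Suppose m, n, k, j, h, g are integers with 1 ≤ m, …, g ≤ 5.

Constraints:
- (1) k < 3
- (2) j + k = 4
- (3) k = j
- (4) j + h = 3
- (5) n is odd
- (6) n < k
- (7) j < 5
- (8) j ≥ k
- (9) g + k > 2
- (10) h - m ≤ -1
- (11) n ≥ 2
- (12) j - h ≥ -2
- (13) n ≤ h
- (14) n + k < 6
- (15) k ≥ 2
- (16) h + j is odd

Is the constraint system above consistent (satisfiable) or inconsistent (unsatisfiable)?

Unsatisfiable

From constraints 8 and 15: j ≥ k ≥ 2. From constraints 11 and 13: h ≥ n ≥ 2. Hence j + h ≥ 4. But constraint 4 requires j + h = 3, and 3 < 4. Contradiction.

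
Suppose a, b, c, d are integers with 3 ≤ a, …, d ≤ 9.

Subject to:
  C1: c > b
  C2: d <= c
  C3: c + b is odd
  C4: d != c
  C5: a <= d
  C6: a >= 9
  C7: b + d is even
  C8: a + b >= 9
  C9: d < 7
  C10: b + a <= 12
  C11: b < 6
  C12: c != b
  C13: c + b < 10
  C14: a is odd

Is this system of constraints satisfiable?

From constraints 5 and 6: d ≥ a and a ≥ 9, so d ≥ 9. From constraint 9: d ≤ 6. But 6 < 9, so no value of d works.

Unsatisfiable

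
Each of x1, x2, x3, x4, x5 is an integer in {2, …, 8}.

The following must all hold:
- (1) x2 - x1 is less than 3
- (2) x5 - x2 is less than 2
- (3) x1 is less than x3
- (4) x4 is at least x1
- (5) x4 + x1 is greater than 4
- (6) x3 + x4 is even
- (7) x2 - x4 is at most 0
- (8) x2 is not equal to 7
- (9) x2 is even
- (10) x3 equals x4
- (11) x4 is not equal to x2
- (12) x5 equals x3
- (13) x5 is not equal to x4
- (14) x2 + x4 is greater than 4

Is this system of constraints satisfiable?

From constraints 10 and 12, x5 = x3 = x4, so x5 = x4. But constraint 13 says x5 ≠ x4. Contradiction.

Unsatisfiable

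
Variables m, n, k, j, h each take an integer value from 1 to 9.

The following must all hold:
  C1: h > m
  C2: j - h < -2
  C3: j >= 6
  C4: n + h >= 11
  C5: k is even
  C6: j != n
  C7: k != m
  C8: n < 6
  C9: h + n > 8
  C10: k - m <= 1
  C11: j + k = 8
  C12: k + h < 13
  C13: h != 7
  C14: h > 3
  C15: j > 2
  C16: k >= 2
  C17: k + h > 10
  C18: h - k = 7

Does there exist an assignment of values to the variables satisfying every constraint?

The assignment m = 1, n = 2, k = 2, j = 6, h = 9 works:
  constraint 2 holds since j - h = -3.
  constraint 4 holds since n + h = 11.
The rest check out directly.

Satisfiable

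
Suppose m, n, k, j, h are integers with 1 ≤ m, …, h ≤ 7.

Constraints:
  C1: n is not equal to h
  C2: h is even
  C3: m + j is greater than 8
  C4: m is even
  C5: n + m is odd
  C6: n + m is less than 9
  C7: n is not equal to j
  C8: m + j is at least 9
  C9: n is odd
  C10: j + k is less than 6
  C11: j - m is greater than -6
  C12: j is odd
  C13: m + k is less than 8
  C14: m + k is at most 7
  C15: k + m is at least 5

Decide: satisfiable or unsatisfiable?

Satisfiable

Take m = 6, n = 1, k = 1, j = 3, h = 6. Then constraint 3: m + j = 9; constraint 6: n + m = 7, and every other listed constraint is also met.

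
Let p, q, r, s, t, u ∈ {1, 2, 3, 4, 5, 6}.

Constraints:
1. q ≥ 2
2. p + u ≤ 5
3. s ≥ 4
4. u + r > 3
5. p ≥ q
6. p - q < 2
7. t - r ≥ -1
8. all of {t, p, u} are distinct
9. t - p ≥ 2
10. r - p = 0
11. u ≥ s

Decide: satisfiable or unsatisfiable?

From constraints 1 and 5: p ≥ q ≥ 2. From constraints 3 and 11: u ≥ s ≥ 4. Hence p + u ≥ 6. But constraint 2 requires p + u ≤ 5, and 5 < 6. Contradiction.

Unsatisfiable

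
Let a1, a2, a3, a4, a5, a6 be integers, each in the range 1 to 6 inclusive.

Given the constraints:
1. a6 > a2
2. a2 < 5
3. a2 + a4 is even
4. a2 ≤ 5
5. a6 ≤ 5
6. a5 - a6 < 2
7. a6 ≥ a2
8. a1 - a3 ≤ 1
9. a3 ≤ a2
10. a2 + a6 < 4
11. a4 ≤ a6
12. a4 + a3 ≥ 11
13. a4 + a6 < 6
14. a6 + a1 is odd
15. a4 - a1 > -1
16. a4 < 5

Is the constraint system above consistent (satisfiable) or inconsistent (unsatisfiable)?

From constraints 5 and 11: a4 ≤ a6 ≤ 5. From constraints 4 and 9: a3 ≤ a2 ≤ 5. Hence a4 + a3 ≤ 10. But constraint 12 requires a4 + a3 ≥ 11, and 11 > 10. Contradiction.

Unsatisfiable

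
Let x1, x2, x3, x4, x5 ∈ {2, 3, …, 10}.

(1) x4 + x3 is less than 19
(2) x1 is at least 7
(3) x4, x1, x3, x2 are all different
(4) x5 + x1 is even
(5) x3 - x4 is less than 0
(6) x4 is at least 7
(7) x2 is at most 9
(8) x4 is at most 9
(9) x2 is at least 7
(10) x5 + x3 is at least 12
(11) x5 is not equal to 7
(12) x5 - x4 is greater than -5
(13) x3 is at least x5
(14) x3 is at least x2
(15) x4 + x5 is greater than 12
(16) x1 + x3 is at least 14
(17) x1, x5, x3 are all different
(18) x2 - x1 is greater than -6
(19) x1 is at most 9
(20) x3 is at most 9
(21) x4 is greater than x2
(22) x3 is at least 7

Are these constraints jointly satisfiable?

Unsatisfiable

Constraints 2, 6, 7, 8, 9, 19, 20, and 22 confine each of x4, x1, x3, x2 to the 3 values {7, …, 9}.
Constraint 3 requires all 4 of them to be distinct, but only 3 values are available — impossible by the pigeonhole principle.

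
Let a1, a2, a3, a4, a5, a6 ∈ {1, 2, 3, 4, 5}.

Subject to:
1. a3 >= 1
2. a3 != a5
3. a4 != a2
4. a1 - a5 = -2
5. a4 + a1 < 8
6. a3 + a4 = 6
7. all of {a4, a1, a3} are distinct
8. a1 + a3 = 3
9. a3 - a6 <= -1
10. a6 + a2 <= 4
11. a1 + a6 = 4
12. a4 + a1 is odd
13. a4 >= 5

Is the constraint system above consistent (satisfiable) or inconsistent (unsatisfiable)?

Satisfiable

Try a1 = 2, a2 = 1, a3 = 1, a4 = 5, a5 = 4, a6 = 2.
Check constraint 4: a1 - a5 = -2; constraint 5: a4 + a1 = 7. The remaining constraints are straightforward to verify.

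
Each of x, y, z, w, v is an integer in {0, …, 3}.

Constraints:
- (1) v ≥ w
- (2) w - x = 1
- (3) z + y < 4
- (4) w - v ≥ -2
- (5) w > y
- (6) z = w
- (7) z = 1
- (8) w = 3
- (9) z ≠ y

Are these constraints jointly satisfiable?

Unsatisfiable

Constraint 7 fixes z = 1 and constraint 8 fixes w = 3, but constraint 6 requires z = w. Since 1 ≠ 3, contradiction.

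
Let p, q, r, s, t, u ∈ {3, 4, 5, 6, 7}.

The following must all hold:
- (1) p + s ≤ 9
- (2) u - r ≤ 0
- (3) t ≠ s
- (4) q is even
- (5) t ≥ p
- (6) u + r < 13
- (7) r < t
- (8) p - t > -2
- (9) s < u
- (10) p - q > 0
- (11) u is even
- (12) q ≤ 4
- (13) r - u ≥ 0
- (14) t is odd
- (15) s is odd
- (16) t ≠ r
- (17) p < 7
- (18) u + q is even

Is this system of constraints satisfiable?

Satisfiable

Try p = 6, q = 4, r = 6, s = 3, t = 7, u = 4.
Check constraint 1: p + s = 9; constraint 2: u - r = -2; constraint 6: u + r = 10. The remaining constraints are straightforward to verify.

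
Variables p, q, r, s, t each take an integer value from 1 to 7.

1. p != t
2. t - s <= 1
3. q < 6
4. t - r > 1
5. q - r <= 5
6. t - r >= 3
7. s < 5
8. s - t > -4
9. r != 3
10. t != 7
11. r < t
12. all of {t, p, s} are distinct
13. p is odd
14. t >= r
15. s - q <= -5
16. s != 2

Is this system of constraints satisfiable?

Constraints 2, 5, 6, and 15 give t − r ≥ 3, r − q ≥ -5, q − s ≥ 5, s − t ≥ -1.
Adding all 4 inequalities: the left sides telescope to 0, and the right sides sum to 3 + (-5) + 5 + (-1) = 2. So 0 ≥ 2, which is false.

Unsatisfiable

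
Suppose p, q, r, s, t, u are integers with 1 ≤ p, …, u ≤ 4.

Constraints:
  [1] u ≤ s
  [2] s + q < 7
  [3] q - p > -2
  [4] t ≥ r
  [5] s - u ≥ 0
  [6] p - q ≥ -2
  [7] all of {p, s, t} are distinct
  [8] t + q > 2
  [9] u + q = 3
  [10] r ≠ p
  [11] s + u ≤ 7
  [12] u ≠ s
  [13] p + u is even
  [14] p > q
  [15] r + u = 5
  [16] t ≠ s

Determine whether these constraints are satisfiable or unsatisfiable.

Satisfiable

The assignment p = 2, q = 1, r = 3, s = 3, t = 4, u = 2 works:
  constraint 2 holds since s + q = 4.
  constraint 3 holds since q - p = -1.
The rest check out directly.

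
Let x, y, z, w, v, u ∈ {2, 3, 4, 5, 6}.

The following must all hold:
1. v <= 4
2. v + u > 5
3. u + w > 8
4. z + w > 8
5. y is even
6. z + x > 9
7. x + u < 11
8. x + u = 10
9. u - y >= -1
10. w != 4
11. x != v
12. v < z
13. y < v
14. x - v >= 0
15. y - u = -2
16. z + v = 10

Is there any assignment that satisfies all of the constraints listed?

Satisfiable

Take x = 6, y = 2, z = 6, w = 5, v = 4, u = 4. Then constraint 2: v + u = 8; constraint 3: u + w = 9, and every other listed constraint is also met.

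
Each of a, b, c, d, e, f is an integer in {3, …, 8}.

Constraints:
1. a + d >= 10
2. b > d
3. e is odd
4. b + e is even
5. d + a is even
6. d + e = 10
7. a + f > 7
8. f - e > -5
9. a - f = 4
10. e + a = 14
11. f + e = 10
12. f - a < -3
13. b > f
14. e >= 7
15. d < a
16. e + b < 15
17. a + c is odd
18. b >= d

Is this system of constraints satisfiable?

The assignment a = 7, b = 7, c = 6, d = 3, e = 7, f = 3 works:
  constraint 1 holds since a + d = 10.
  constraint 6 holds since d + e = 10.
The rest check out directly.

Satisfiable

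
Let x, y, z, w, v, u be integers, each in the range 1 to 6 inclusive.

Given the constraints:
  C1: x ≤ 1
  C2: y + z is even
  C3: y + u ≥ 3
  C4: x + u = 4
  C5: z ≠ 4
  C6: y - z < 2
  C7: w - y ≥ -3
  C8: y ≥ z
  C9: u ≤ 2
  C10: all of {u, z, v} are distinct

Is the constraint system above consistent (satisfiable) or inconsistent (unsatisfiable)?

Unsatisfiable

From constraint 1: x ≤ 1. From constraint 9: u ≤ 2. Hence x + u ≤ 3. But constraint 4 requires x + u = 4, and 4 > 3. Contradiction.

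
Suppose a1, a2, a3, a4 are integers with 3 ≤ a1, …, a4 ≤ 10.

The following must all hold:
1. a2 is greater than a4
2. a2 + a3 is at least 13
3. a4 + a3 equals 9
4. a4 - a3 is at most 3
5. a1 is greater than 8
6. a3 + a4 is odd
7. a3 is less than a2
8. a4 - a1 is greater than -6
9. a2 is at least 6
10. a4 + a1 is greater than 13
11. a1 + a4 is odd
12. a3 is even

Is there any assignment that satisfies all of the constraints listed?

Setting (a1, a2, a3, a4) = (10, 10, 4, 5) satisfies everything: constraint 2: a2 + a3 = 14; constraint 3: a4 + a3 = 9, and the others follow.

Satisfiable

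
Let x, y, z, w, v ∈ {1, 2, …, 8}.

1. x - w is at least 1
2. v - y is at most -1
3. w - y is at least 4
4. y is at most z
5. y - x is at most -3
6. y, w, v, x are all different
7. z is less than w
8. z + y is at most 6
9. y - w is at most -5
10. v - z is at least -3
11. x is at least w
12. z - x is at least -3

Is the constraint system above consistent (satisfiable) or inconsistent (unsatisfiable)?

Unsatisfiable

Constraints 1, 2, 9, 10, and 12 give y − v ≥ 1, v − z ≥ -3, z − x ≥ -3, x − w ≥ 1, w − y ≥ 5.
Adding all 5 inequalities: the left sides telescope to 0, and the right sides sum to 1 + (-3) + (-3) + 1 + 5 = 1. So 0 ≥ 1, which is false.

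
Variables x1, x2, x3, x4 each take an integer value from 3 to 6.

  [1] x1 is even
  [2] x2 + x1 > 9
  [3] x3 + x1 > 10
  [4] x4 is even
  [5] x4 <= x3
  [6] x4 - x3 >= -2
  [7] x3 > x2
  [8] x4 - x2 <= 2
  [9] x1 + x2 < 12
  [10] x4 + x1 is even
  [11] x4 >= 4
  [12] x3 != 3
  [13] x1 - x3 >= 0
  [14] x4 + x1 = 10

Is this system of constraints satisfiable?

Take x1 = 6, x2 = 5, x3 = 6, x4 = 4. Then constraint 2: x2 + x1 = 11; constraint 3: x3 + x1 = 12; constraint 6: x4 - x3 = -2, and every other listed constraint is also met.

Satisfiable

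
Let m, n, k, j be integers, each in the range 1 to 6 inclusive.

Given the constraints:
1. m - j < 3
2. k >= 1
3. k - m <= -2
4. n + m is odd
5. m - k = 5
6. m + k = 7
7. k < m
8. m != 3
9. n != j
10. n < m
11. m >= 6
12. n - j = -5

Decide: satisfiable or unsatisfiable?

Satisfiable

One satisfying assignment is m = 6, n = 1, k = 1, j = 6.
For the less obvious constraints — constraint 1: m - j = 0; constraint 3: k - m = -5 — and the others hold by inspection.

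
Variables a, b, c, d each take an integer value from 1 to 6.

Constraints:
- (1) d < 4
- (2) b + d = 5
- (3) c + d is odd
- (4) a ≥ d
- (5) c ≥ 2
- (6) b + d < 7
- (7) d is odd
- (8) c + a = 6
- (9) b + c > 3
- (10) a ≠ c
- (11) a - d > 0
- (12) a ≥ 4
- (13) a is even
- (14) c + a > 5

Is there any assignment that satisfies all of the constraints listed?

Satisfiable

One satisfying assignment is a = 4, b = 4, c = 2, d = 1.
For the less obvious constraints — constraint 2: b + d = 5; constraint 6: b + d = 5 — and the others hold by inspection.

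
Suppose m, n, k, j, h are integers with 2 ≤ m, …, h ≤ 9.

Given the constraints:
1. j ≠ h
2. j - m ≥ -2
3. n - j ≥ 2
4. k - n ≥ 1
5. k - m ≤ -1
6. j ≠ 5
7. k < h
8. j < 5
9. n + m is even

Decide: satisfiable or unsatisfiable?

Unsatisfiable

Constraints 2, 3, 4, and 5 give j − m ≥ -2, m − k ≥ 1, k − n ≥ 1, n − j ≥ 2.
Adding all 4 inequalities: the left sides telescope to 0, and the right sides sum to (-2) + 1 + 1 + 2 = 2. So 0 ≥ 2, which is false.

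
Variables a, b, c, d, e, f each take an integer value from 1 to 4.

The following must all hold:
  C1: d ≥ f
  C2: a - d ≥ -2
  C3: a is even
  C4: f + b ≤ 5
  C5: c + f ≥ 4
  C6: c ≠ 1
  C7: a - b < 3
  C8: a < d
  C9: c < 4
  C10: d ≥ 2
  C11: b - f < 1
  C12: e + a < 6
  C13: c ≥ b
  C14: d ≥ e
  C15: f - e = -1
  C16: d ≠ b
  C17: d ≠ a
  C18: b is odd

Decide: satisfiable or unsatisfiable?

Satisfiable

Try a = 2, b = 1, c = 2, d = 3, e = 3, f = 2.
Check constraint 2: a - d = -1; constraint 4: f + b = 3; constraint 5: c + f = 4. The remaining constraints are straightforward to verify.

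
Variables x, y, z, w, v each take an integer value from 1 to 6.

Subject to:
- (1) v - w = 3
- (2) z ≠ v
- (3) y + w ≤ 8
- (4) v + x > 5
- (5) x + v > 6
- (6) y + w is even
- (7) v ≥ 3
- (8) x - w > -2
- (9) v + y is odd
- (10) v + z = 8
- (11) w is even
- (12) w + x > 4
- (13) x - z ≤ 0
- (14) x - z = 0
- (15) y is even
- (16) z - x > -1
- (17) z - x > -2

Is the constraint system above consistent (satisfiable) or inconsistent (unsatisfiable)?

Setting (x, y, z, w, v) = (3, 4, 3, 2, 5) satisfies everything: constraint 1: v - w = 3; constraint 3: y + w = 6, and the others follow.

Satisfiable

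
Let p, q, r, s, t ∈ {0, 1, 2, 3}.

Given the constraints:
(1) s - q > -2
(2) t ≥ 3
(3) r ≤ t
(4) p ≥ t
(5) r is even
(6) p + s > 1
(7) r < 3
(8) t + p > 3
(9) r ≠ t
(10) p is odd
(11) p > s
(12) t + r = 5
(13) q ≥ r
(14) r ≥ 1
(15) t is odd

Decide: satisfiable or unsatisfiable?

The assignment p = 3, q = 2, r = 2, s = 1, t = 3 works:
  constraint 1 holds since s - q = -1.
  constraint 6 holds since p + s = 4.
  constraint 8 holds since t + p = 6.
The rest check out directly.

Satisfiable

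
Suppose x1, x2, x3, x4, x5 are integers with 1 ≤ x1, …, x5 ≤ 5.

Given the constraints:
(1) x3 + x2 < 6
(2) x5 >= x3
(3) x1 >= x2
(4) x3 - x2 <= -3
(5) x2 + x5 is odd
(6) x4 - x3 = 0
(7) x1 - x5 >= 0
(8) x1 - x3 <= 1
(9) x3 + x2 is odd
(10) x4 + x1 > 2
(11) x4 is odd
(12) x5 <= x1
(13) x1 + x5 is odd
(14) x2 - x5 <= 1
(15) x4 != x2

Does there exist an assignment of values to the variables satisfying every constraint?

Constraints 4, 7, 8, and 14 give x5 − x2 ≥ -1, x2 − x3 ≥ 3, x3 − x1 ≥ -1, x1 − x5 ≥ 0.
Adding all 4 inequalities: the left sides telescope to 0, and the right sides sum to (-1) + 3 + (-1) + 0 = 1. So 0 ≥ 1, which is false.

Unsatisfiable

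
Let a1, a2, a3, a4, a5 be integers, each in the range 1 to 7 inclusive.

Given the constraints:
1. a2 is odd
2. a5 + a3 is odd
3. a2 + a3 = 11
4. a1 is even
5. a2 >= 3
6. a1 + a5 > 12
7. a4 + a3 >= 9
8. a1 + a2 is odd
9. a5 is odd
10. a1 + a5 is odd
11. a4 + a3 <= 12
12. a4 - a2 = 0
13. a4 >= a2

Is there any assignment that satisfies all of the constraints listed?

Satisfiable

Try a1 = 6, a2 = 7, a3 = 4, a4 = 7, a5 = 7.
Check constraint 3: a2 + a3 = 11; constraint 6: a1 + a5 = 13; constraint 7: a4 + a3 = 11. The remaining constraints are straightforward to verify.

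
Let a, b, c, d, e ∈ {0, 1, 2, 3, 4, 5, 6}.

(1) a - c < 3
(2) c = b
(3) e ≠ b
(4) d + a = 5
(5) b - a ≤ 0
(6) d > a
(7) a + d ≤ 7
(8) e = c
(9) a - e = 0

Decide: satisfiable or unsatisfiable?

From constraints 2 and 8, e = c = b, so e = b. But constraint 3 says e ≠ b. Contradiction.

Unsatisfiable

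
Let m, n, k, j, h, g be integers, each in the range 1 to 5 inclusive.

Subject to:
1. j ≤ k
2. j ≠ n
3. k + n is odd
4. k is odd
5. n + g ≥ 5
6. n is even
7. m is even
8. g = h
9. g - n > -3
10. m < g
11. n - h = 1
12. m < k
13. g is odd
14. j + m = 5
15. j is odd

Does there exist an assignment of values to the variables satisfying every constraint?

Take m = 2, n = 4, k = 3, j = 3, h = 3, g = 3. Then constraint 5: n + g = 7; constraint 9: g - n = -1, and every other listed constraint is also met.

Satisfiable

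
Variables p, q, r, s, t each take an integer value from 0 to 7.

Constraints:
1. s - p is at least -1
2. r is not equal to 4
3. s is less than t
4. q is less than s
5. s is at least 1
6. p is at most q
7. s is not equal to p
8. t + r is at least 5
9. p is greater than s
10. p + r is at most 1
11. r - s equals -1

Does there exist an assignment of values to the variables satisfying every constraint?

Unsatisfiable

Constraints 4, 6, and 9 give s < p, p ≤ q, q < s. Chaining: s < p ≤ q < s, which forces s < s — impossible.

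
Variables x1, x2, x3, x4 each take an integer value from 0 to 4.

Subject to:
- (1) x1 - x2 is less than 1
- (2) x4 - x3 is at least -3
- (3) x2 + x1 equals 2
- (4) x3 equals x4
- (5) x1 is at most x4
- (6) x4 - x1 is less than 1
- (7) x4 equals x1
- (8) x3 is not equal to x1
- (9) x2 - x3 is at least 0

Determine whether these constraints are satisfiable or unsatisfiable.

From constraints 4 and 7, x3 = x4 = x1, so x3 = x1. But constraint 8 says x3 ≠ x1. Contradiction.

Unsatisfiable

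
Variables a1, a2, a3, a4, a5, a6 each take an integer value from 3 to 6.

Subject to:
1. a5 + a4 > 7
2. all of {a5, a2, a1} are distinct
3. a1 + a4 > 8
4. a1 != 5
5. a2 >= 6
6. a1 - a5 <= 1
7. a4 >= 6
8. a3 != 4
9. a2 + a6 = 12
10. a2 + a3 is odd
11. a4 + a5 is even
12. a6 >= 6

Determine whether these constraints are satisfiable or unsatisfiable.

The assignment a1 = 3, a2 = 6, a3 = 3, a4 = 6, a5 = 4, a6 = 6 works:
  constraint 1 holds since a5 + a4 = 10.
  constraint 3 holds since a1 + a4 = 9.
The rest check out directly.

Satisfiable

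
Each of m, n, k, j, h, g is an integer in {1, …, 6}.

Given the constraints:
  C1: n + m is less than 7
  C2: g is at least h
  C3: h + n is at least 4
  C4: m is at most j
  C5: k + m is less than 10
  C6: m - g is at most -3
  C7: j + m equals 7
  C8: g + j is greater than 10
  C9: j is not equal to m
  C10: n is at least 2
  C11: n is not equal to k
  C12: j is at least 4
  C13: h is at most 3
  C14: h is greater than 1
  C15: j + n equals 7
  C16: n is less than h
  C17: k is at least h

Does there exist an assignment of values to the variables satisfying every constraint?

Satisfiable

The assignment m = 2, n = 2, k = 6, j = 5, h = 3, g = 6 works:
  constraint 1 holds since n + m = 4.
  constraint 3 holds since h + n = 5.
  constraint 5 holds since k + m = 8.
The rest check out directly.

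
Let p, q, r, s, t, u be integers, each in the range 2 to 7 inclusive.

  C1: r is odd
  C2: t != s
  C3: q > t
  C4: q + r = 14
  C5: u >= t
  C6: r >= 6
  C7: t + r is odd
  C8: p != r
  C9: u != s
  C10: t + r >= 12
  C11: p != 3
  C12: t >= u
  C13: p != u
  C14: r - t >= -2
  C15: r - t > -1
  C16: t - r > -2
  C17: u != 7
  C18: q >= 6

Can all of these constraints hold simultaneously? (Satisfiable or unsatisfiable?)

Satisfiable

Setting (p, q, r, s, t, u) = (2, 7, 7, 3, 6, 6) satisfies everything: constraint 4: q + r = 14; constraint 10: t + r = 13, and the others follow.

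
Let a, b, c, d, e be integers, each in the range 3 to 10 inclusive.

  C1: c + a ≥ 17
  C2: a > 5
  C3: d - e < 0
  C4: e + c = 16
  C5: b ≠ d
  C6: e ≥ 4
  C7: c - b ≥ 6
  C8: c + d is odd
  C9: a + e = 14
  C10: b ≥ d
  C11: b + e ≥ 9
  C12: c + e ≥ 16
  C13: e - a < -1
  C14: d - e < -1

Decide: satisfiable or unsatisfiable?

The assignment a = 8, b = 4, c = 10, d = 3, e = 6 works:
  constraint 1 holds since c + a = 18.
  constraint 3 holds since d - e = -3.
The rest check out directly.

Satisfiable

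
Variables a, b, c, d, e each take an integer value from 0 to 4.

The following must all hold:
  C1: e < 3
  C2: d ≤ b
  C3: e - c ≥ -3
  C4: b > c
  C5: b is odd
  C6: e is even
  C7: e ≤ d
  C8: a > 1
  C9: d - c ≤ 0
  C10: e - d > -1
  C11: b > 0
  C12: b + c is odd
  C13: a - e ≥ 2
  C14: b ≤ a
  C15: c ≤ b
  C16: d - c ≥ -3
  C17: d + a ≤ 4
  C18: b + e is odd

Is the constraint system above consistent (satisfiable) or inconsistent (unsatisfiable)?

Satisfiable

Try a = 3, b = 1, c = 0, d = 0, e = 0.
Check constraint 3: e - c = 0; constraint 9: d - c = 0; constraint 10: e - d = 0. The remaining constraints are straightforward to verify.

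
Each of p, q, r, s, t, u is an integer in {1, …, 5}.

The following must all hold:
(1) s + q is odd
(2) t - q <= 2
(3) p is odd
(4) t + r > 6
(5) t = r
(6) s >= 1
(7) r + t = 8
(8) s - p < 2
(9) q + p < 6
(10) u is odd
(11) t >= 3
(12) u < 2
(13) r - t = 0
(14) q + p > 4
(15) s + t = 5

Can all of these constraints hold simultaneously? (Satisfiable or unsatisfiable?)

Take p = 1, q = 4, r = 4, s = 1, t = 4, u = 1. Then constraint 2: t - q = 0; constraint 4: t + r = 8, and every other listed constraint is also met.

Satisfiable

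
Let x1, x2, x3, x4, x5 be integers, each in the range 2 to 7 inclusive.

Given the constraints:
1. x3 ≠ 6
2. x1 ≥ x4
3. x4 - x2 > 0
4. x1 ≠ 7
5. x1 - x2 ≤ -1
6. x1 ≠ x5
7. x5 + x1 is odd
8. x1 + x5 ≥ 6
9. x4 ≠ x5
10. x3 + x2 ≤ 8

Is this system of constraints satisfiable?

Unsatisfiable

Constraints 2, 3, and 5 give x1 < x2, x2 < x4, x4 ≤ x1. Chaining: x1 < x2 < x4 ≤ x1, which forces x1 < x1 — impossible.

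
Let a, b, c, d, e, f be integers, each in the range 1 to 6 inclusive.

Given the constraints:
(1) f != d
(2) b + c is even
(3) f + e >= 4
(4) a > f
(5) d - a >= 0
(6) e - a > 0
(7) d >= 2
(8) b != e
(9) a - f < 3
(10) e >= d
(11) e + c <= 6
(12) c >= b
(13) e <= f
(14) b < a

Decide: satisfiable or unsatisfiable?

Constraints 4, 5, 10, and 13 give d ≤ e, e ≤ f, f < a, a ≤ d. Chaining: d ≤ e ≤ f < a ≤ d, which forces d < d — impossible.

Unsatisfiable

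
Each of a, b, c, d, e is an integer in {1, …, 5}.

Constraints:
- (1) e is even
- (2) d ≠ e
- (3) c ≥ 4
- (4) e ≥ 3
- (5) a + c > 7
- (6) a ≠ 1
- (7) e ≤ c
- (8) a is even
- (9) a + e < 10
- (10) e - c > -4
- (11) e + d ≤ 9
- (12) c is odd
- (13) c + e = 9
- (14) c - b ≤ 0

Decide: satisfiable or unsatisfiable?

Satisfiable

Try a = 4, b = 5, c = 5, d = 5, e = 4.
Check constraint 5: a + c = 9; constraint 9: a + e = 8; constraint 10: e - c = -1. The remaining constraints are straightforward to verify.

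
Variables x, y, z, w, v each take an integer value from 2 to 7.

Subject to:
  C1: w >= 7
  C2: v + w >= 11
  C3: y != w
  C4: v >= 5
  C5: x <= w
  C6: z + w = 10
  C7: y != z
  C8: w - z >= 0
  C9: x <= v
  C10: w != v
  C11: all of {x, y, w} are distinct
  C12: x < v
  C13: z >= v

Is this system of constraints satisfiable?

From constraints 4 and 13: z ≥ v ≥ 5. From constraint 1: w ≥ 7. Hence z + w ≥ 12. But constraint 6 requires z + w = 10, and 10 < 12. Contradiction.

Unsatisfiable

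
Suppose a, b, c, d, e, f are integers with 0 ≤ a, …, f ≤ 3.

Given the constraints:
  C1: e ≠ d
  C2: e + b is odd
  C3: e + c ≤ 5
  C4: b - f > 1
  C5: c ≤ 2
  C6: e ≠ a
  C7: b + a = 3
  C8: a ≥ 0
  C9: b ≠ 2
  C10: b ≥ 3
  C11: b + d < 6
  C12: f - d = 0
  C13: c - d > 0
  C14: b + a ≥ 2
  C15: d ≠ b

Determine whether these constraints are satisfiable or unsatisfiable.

One satisfying assignment is a = 0, b = 3, c = 2, d = 0, e = 2, f = 0.
For the less obvious constraints — constraint 3: e + c = 4; constraint 4: b - f = 3; constraint 7: b + a = 3 — and the others hold by inspection.

Satisfiable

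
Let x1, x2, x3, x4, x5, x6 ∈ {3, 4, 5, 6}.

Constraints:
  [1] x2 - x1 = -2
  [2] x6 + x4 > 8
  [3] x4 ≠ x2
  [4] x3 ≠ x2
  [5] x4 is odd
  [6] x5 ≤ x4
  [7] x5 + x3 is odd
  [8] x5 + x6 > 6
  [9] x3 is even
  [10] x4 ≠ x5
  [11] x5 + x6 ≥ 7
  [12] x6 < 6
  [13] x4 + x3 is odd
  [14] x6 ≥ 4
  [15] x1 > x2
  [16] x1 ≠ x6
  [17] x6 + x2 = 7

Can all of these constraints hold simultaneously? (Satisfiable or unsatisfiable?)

Satisfiable

Setting (x1, x2, x3, x4, x5, x6) = (5, 3, 6, 5, 3, 4) satisfies everything: constraint 1: x2 - x1 = -2; constraint 2: x6 + x4 = 9; constraint 8: x5 + x6 = 7, and the others follow.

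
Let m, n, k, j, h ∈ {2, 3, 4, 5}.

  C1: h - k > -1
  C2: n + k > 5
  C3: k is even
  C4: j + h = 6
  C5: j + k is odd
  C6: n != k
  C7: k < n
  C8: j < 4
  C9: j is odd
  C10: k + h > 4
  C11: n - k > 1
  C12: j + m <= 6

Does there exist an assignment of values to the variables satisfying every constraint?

One satisfying assignment is m = 3, n = 5, k = 2, j = 3, h = 3.
For the less obvious constraints — constraint 1: h - k = 1; constraint 2: n + k = 7; constraint 4: j + h = 6 — and the others hold by inspection.

Satisfiable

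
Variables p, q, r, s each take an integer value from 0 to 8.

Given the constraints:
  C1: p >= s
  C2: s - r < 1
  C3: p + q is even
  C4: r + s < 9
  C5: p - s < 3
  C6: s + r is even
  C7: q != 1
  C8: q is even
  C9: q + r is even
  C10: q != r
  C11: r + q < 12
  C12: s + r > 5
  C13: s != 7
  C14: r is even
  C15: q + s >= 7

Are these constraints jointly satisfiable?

Try p = 6, q = 6, r = 4, s = 4.
Check constraint 2: s - r = 0; constraint 4: r + s = 8. The remaining constraints are straightforward to verify.

Satisfiable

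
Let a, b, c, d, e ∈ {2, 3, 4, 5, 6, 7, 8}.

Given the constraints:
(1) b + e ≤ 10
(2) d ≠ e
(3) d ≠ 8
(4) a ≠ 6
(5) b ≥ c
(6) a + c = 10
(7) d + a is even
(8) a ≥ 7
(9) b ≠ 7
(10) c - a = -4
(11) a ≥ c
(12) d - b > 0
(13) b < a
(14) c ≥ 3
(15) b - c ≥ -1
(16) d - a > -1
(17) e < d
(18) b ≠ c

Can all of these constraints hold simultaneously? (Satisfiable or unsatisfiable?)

Setting (a, b, c, d, e) = (7, 4, 3, 7, 5) satisfies everything: constraint 1: b + e = 9; constraint 6: a + c = 10, and the others follow.

Satisfiable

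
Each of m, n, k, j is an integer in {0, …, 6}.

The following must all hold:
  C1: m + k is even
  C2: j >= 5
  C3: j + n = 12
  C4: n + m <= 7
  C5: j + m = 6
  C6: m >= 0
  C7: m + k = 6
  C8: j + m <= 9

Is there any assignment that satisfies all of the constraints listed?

Satisfiable

One satisfying assignment is m = 0, n = 6, k = 6, j = 6.
For the less obvious constraints — constraint 3: j + n = 12; constraint 4: n + m = 6; constraint 5: j + m = 6 — and the others hold by inspection.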